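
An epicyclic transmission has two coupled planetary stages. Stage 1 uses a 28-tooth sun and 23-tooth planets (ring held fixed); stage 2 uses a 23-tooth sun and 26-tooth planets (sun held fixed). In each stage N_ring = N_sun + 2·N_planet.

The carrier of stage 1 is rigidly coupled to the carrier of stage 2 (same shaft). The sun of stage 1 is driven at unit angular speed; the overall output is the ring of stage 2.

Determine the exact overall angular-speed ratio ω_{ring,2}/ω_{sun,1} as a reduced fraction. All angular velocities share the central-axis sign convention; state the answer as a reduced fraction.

1372/3825

Stage 1: N_ring = 28 + 2·23 = 74
Stage 1: 28(ω_s−ω_c) = −74(ω_r−ω_c),  ω_r=0, ω_s=1
Stage 1: 28(1−ω_c) = −74(0−ω_c)  ⇒  102ω_c = 28  ⇒  ω_c = 14/51
  ⇒ ω_c¹/ω_s¹ = 14/51
Stage 2: N_ring = 23 + 2·26 = 75
Stage 2: 23(ω_s−ω_c) = −75(ω_r−ω_c),  ω_s=0, ω_c=1
Stage 2: ω_r = 1 − (23/75)(0−1) = 98/75
  ⇒ ω_r²/ω_c² = 98/75
Coupling ω_c² = ω_c¹ ⇒ overall = 14/51 × 98/75 = 1372/3825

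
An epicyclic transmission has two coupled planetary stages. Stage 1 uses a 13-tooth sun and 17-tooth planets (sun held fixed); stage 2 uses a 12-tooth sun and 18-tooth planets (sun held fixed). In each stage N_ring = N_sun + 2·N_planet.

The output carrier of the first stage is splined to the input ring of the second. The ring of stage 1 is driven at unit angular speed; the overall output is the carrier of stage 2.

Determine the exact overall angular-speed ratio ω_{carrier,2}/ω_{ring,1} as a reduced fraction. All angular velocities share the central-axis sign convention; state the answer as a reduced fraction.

Stage 1: N_ring = 13 + 2·17 = 47
Stage 1: 13(ω_s−ω_c) = −47(ω_r−ω_c),  ω_s=0, ω_r=1
Stage 1: 13(0−ω_c) = −47(1−ω_c)  ⇒  60ω_c = 47  ⇒  ω_c = 47/60
  ⇒ ω_c¹/ω_r¹ = 47/60
Stage 2: N_ring = 12 + 2·18 = 48
Stage 2: 12(ω_s−ω_c) = −48(ω_r−ω_c),  ω_s=0, ω_r=1
Stage 2: 12(0−ω_c) = −48(1−ω_c)  ⇒  60ω_c = 48  ⇒  ω_c = 4/5
  ⇒ ω_c²/ω_r² = 4/5
Coupling ω_r² = ω_c¹ ⇒ overall = 47/60 × 4/5 = 47/75

47/75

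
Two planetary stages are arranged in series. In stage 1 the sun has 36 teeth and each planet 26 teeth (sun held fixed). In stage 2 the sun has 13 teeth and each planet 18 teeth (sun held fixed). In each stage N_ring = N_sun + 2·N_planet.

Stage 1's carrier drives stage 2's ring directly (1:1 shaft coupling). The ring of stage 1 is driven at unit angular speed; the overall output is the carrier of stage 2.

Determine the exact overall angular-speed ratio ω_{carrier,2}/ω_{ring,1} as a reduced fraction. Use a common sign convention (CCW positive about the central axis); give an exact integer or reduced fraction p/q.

Stage 1: N_ring = 36 + 2·26 = 88
Stage 1: 36(ω_s−ω_c) = −88(ω_r−ω_c),  ω_s=0, ω_r=1
Stage 1: 36(0−ω_c) = −88(1−ω_c)  ⇒  124ω_c = 88  ⇒  ω_c = 22/31
  ⇒ ω_c¹/ω_r¹ = 22/31
Stage 2: N_ring = 13 + 2·18 = 49
Stage 2: 13(ω_s−ω_c) = −49(ω_r−ω_c),  ω_s=0, ω_r=1
Stage 2: 13(0−ω_c) = −49(1−ω_c)  ⇒  62ω_c = 49  ⇒  ω_c = 49/62
  ⇒ ω_c²/ω_r² = 49/62
Coupling ω_r² = ω_c¹ ⇒ overall = 22/31 × 49/62 = 539/961

539/961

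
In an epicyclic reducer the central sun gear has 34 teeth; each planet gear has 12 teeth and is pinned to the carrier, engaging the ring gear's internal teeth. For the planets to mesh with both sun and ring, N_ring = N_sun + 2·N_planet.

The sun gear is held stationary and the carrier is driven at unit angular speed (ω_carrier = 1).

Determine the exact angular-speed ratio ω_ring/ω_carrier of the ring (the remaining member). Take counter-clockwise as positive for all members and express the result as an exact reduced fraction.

46/29

N_ring = 34 + 2·12 = 58
34(ω_s−ω_c) = −58(ω_r−ω_c),  ω_s=0, ω_c=1
ω_r = 1 − (34/58)(0−1) = 46/29
ω_r/ω_c = 46/29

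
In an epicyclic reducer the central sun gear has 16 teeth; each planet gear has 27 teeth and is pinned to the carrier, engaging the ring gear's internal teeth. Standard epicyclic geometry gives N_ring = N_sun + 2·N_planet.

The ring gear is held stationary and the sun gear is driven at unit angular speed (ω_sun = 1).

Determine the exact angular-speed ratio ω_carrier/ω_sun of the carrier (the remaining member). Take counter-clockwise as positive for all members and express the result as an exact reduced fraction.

N_ring = 16 + 2·27 = 70
16(ω_s−ω_c) = −70(ω_r−ω_c),  ω_r=0, ω_s=1
16(1−ω_c) = −70(0−ω_c)  ⇒  86ω_c = 16  ⇒  ω_c = 8/43
ω_c/ω_s = 8/43

8/43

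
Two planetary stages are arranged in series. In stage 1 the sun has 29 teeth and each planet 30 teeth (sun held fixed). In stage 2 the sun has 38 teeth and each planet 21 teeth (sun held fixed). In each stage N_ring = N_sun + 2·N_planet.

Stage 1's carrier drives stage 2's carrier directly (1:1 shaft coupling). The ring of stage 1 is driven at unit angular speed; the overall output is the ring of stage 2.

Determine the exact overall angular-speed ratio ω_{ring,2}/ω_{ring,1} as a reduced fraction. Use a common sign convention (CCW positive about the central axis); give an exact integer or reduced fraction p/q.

Stage 1: N_ring = 29 + 2·30 = 89
Stage 1: 29(ω_s−ω_c) = −89(ω_r−ω_c),  ω_s=0, ω_r=1
Stage 1: 29(0−ω_c) = −89(1−ω_c)  ⇒  118ω_c = 89  ⇒  ω_c = 89/118
  ⇒ ω_c¹/ω_r¹ = 89/118
Stage 2: N_ring = 38 + 2·21 = 80
Stage 2: 38(ω_s−ω_c) = −80(ω_r−ω_c),  ω_s=0, ω_c=1
Stage 2: ω_r = 1 − (38/80)(0−1) = 59/40
  ⇒ ω_r²/ω_c² = 59/40
Coupling ω_c² = ω_c¹ ⇒ overall = 89/118 × 59/40 = 89/80

89/80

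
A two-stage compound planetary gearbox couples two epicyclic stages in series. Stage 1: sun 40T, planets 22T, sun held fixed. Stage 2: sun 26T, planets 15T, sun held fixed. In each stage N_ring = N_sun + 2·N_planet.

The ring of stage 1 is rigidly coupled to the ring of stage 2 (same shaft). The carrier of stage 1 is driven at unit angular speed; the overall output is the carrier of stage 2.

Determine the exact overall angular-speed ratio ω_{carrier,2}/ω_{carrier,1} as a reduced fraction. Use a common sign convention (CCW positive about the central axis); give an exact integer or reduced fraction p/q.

Stage 1: N_ring = 40 + 2·22 = 84
Stage 1: 40(ω_s−ω_c) = −84(ω_r−ω_c),  ω_s=0, ω_c=1
Stage 1: ω_r = 1 − (40/84)(0−1) = 31/21
  ⇒ ω_r¹/ω_c¹ = 31/21
Stage 2: N_ring = 26 + 2·15 = 56
Stage 2: 26(ω_s−ω_c) = −56(ω_r−ω_c),  ω_s=0, ω_r=1
Stage 2: 26(0−ω_c) = −56(1−ω_c)  ⇒  82ω_c = 56  ⇒  ω_c = 28/41
  ⇒ ω_c²/ω_r² = 28/41
Coupling ω_r² = ω_r¹ ⇒ overall = 31/21 × 28/41 = 124/123

124/123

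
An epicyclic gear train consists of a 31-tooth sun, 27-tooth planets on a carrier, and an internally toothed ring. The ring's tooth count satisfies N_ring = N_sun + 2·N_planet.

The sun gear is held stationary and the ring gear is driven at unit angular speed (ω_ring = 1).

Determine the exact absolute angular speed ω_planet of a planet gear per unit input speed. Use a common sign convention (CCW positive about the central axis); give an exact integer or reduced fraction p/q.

N_ring = 31 + 2·27 = 85
31(ω_s−ω_c) = −85(ω_r−ω_c),  ω_s=0, ω_r=1
31(0−ω_c) = −85(1−ω_c)  ⇒  116ω_c = 85  ⇒  ω_c = 85/116
sun–planet: 31·(0−85/116) = −27·(ω_p−ω_c)  ⇒  ω_p−ω_c = −(31/27)·(-85/116) = 2635/3132
ω_p = 85/116 + 2635/3132 = 85/54

85/54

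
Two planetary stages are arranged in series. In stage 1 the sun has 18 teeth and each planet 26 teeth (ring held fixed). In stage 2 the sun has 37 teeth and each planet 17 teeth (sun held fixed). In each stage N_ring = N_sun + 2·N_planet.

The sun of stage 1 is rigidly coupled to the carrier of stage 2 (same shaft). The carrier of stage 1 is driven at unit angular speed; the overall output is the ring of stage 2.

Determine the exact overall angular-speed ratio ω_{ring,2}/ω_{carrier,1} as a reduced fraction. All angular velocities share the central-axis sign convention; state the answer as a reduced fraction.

528/71

Stage 1: N_ring = 18 + 2·26 = 70
Stage 1: 18(ω_s−ω_c) = −70(ω_r−ω_c),  ω_r=0, ω_c=1
Stage 1: ω_s = 1 − (70/18)(0−1) = 44/9
  ⇒ ω_s¹/ω_c¹ = 44/9
Stage 2: N_ring = 37 + 2·17 = 71
Stage 2: 37(ω_s−ω_c) = −71(ω_r−ω_c),  ω_s=0, ω_c=1
Stage 2: ω_r = 1 − (37/71)(0−1) = 108/71
  ⇒ ω_r²/ω_c² = 108/71
Coupling ω_c² = ω_s¹ ⇒ overall = 44/9 × 108/71 = 528/71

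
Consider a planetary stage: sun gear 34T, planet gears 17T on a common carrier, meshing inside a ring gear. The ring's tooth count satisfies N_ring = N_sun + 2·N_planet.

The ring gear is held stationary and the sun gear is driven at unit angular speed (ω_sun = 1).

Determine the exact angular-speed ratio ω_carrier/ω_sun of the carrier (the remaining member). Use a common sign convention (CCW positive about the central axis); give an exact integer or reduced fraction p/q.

N_ring = 34 + 2·17 = 68
34(ω_s−ω_c) = −68(ω_r−ω_c),  ω_r=0, ω_s=1
34(1−ω_c) = −68(0−ω_c)  ⇒  102ω_c = 34  ⇒  ω_c = 1/3
ω_c/ω_s = 1/3

1/3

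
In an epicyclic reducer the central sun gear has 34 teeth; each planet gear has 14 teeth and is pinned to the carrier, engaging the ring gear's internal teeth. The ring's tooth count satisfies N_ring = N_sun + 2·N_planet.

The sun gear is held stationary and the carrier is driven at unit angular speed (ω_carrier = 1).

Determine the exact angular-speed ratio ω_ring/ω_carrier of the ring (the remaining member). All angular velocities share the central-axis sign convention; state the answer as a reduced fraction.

48/31

N_ring = 34 + 2·14 = 62
34(ω_s−ω_c) = −62(ω_r−ω_c),  ω_s=0, ω_c=1
ω_r = 1 − (34/62)(0−1) = 48/31
ω_r/ω_c = 48/31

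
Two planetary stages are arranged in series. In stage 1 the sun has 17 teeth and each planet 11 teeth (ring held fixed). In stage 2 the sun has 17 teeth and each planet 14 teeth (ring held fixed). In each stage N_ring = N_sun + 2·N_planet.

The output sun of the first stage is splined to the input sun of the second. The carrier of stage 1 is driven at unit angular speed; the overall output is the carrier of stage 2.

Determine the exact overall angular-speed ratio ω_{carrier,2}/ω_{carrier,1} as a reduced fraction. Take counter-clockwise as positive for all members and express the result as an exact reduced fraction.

28/31

Stage 1: N_ring = 17 + 2·11 = 39
Stage 1: 17(ω_s−ω_c) = −39(ω_r−ω_c),  ω_r=0, ω_c=1
Stage 1: ω_s = 1 − (39/17)(0−1) = 56/17
  ⇒ ω_s¹/ω_c¹ = 56/17
Stage 2: N_ring = 17 + 2·14 = 45
Stage 2: 17(ω_s−ω_c) = −45(ω_r−ω_c),  ω_r=0, ω_s=1
Stage 2: 17(1−ω_c) = −45(0−ω_c)  ⇒  62ω_c = 17  ⇒  ω_c = 17/62
  ⇒ ω_c²/ω_s² = 17/62
Coupling ω_s² = ω_s¹ ⇒ overall = 56/17 × 17/62 = 28/31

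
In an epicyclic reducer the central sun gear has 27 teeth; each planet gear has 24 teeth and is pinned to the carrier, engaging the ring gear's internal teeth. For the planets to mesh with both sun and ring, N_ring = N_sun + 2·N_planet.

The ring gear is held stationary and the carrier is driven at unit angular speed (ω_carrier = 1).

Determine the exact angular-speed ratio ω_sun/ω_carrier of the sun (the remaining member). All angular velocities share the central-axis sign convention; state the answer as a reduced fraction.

34/9

N_ring = 27 + 2·24 = 75
27(ω_s−ω_c) = −75(ω_r−ω_c),  ω_r=0, ω_c=1
ω_s = 1 − (75/27)(0−1) = 34/9
ω_s/ω_c = 34/9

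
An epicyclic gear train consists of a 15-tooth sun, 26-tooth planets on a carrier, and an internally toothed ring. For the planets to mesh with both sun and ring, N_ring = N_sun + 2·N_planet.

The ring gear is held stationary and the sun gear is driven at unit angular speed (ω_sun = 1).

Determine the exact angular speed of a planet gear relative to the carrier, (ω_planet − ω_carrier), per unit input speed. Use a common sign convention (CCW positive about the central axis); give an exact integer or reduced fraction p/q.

-1005/2132

N_ring = 15 + 2·26 = 67
15(ω_s−ω_c) = −67(ω_r−ω_c),  ω_r=0, ω_s=1
15(1−ω_c) = −67(0−ω_c)  ⇒  82ω_c = 15  ⇒  ω_c = 15/82
sun–planet: 15·(1−15/82) = −26·(ω_p−ω_c)  ⇒  ω_p−ω_c = −(15/26)·(67/82) = -1005/2132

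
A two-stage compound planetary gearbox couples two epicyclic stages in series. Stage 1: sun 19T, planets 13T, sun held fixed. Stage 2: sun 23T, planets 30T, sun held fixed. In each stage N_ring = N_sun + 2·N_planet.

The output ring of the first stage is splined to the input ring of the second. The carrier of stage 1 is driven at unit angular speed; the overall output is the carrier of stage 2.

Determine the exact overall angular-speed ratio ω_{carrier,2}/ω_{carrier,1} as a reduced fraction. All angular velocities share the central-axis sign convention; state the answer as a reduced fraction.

2656/2385

Stage 1: N_ring = 19 + 2·13 = 45
Stage 1: 19(ω_s−ω_c) = −45(ω_r−ω_c),  ω_s=0, ω_c=1
Stage 1: ω_r = 1 − (19/45)(0−1) = 64/45
  ⇒ ω_r¹/ω_c¹ = 64/45
Stage 2: N_ring = 23 + 2·30 = 83
Stage 2: 23(ω_s−ω_c) = −83(ω_r−ω_c),  ω_s=0, ω_r=1
Stage 2: 23(0−ω_c) = −83(1−ω_c)  ⇒  106ω_c = 83  ⇒  ω_c = 83/106
  ⇒ ω_c²/ω_r² = 83/106
Coupling ω_r² = ω_r¹ ⇒ overall = 64/45 × 83/106 = 2656/2385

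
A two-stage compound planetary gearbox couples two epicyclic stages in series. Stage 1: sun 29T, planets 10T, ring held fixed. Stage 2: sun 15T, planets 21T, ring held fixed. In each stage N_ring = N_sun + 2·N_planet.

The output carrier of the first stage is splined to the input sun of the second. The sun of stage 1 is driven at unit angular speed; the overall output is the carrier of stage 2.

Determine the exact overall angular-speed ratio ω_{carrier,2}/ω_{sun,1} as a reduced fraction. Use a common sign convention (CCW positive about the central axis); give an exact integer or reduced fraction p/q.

145/1872

Stage 1: N_ring = 29 + 2·10 = 49
Stage 1: 29(ω_s−ω_c) = −49(ω_r−ω_c),  ω_r=0, ω_s=1
Stage 1: 29(1−ω_c) = −49(0−ω_c)  ⇒  78ω_c = 29  ⇒  ω_c = 29/78
  ⇒ ω_c¹/ω_s¹ = 29/78
Stage 2: N_ring = 15 + 2·21 = 57
Stage 2: 15(ω_s−ω_c) = −57(ω_r−ω_c),  ω_r=0, ω_s=1
Stage 2: 15(1−ω_c) = −57(0−ω_c)  ⇒  72ω_c = 15  ⇒  ω_c = 5/24
  ⇒ ω_c²/ω_s² = 5/24
Coupling ω_s² = ω_c¹ ⇒ overall = 29/78 × 5/24 = 145/1872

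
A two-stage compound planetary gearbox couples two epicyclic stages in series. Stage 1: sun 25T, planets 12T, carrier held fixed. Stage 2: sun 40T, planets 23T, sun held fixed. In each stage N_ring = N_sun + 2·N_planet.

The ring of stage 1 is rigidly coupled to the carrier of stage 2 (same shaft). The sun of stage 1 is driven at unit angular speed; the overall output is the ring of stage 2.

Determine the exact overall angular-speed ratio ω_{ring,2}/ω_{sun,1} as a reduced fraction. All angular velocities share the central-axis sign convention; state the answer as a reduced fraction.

-225/301

Stage 1: N_ring = 25 + 2·12 = 49
Stage 1: 25(ω_s−ω_c) = −49(ω_r−ω_c),  ω_c=0, ω_s=1
Stage 1: ω_r = 0 − (25/49)(1−0) = -25/49
  ⇒ ω_r¹/ω_s¹ = -25/49
Stage 2: N_ring = 40 + 2·23 = 86
Stage 2: 40(ω_s−ω_c) = −86(ω_r−ω_c),  ω_s=0, ω_c=1
Stage 2: ω_r = 1 − (40/86)(0−1) = 63/43
  ⇒ ω_r²/ω_c² = 63/43
Coupling ω_c² = ω_r¹ ⇒ overall = -25/49 × 63/43 = -225/301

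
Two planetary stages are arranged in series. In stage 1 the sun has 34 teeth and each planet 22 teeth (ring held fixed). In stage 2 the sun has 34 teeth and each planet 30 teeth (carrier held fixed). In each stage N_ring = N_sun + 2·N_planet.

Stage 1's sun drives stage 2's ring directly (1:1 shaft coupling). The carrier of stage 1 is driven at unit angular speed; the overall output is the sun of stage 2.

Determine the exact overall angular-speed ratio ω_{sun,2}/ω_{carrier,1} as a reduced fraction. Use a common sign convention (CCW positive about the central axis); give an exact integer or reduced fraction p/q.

Stage 1: N_ring = 34 + 2·22 = 78
Stage 1: 34(ω_s−ω_c) = −78(ω_r−ω_c),  ω_r=0, ω_c=1
Stage 1: ω_s = 1 − (78/34)(0−1) = 56/17
  ⇒ ω_s¹/ω_c¹ = 56/17
Stage 2: N_ring = 34 + 2·30 = 94
Stage 2: 34(ω_s−ω_c) = −94(ω_r−ω_c),  ω_c=0, ω_r=1
Stage 2: ω_s = 0 − (94/34)(1−0) = -47/17
  ⇒ ω_s²/ω_r² = -47/17
Coupling ω_r² = ω_s¹ ⇒ overall = 56/17 × -47/17 = -2632/289

-2632/289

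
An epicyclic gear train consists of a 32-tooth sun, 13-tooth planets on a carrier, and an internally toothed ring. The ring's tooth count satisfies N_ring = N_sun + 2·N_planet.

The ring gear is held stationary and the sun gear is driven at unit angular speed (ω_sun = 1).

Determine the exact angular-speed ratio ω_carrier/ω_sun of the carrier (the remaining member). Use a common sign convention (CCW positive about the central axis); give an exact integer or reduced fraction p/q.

16/45

N_ring = 32 + 2·13 = 58
32(ω_s−ω_c) = −58(ω_r−ω_c),  ω_r=0, ω_s=1
32(1−ω_c) = −58(0−ω_c)  ⇒  90ω_c = 32  ⇒  ω_c = 16/45
ω_c/ω_s = 16/45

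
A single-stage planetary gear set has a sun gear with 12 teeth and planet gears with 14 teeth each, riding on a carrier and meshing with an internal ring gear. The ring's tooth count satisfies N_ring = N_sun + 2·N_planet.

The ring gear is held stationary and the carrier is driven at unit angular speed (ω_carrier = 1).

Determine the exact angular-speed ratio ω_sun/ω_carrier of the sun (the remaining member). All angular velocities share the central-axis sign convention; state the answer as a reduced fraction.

N_ring = 12 + 2·14 = 40
12(ω_s−ω_c) = −40(ω_r−ω_c),  ω_r=0, ω_c=1
ω_s = 1 − (40/12)(0−1) = 13/3
ω_s/ω_c = 13/3

13/3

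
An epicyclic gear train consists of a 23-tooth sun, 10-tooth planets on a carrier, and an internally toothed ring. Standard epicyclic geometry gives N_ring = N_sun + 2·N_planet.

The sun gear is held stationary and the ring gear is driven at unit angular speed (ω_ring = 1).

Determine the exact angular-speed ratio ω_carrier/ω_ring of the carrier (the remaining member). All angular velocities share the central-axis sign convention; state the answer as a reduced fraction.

N_ring = 23 + 2·10 = 43
23(ω_s−ω_c) = −43(ω_r−ω_c),  ω_s=0, ω_r=1
23(0−ω_c) = −43(1−ω_c)  ⇒  66ω_c = 43  ⇒  ω_c = 43/66
ω_c/ω_r = 43/66

43/66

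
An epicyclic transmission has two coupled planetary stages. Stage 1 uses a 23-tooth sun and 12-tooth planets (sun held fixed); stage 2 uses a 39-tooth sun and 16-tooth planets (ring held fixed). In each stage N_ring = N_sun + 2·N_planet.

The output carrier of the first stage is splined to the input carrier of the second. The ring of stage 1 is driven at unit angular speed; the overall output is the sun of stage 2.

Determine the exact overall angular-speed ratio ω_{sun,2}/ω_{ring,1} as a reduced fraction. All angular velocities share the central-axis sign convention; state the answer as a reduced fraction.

Stage 1: N_ring = 23 + 2·12 = 47
Stage 1: 23(ω_s−ω_c) = −47(ω_r−ω_c),  ω_s=0, ω_r=1
Stage 1: 23(0−ω_c) = −47(1−ω_c)  ⇒  70ω_c = 47  ⇒  ω_c = 47/70
  ⇒ ω_c¹/ω_r¹ = 47/70
Stage 2: N_ring = 39 + 2·16 = 71
Stage 2: 39(ω_s−ω_c) = −71(ω_r−ω_c),  ω_r=0, ω_c=1
Stage 2: ω_s = 1 − (71/39)(0−1) = 110/39
  ⇒ ω_s²/ω_c² = 110/39
Coupling ω_c² = ω_c¹ ⇒ overall = 47/70 × 110/39 = 517/273

517/273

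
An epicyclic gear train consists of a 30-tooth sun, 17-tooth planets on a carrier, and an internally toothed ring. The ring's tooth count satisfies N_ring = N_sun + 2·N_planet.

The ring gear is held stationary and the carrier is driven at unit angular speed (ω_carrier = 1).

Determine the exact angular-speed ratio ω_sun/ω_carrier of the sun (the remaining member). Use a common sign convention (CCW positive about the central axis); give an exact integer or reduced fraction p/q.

47/15

N_ring = 30 + 2·17 = 64
30(ω_s−ω_c) = −64(ω_r−ω_c),  ω_r=0, ω_c=1
ω_s = 1 − (64/30)(0−1) = 47/15
ω_s/ω_c = 47/15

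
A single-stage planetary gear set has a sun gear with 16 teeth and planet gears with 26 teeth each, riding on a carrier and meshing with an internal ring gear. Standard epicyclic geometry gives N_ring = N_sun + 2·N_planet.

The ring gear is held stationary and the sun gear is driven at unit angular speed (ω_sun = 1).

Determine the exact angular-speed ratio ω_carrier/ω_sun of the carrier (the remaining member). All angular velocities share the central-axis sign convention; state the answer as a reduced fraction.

4/21

N_ring = 16 + 2·26 = 68
16(ω_s−ω_c) = −68(ω_r−ω_c),  ω_r=0, ω_s=1
16(1−ω_c) = −68(0−ω_c)  ⇒  84ω_c = 16  ⇒  ω_c = 4/21
ω_c/ω_s = 4/21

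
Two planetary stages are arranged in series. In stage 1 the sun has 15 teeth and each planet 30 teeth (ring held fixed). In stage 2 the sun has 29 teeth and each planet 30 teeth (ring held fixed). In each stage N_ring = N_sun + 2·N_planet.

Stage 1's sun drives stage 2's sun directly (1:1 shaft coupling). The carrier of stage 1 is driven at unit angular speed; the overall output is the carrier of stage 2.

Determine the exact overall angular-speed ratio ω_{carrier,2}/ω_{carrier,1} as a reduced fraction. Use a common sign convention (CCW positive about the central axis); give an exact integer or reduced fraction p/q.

87/59

Stage 1: N_ring = 15 + 2·30 = 75
Stage 1: 15(ω_s−ω_c) = −75(ω_r−ω_c),  ω_r=0, ω_c=1
Stage 1: ω_s = 1 − (75/15)(0−1) = 6
  ⇒ ω_s¹/ω_c¹ = 6
Stage 2: N_ring = 29 + 2·30 = 89
Stage 2: 29(ω_s−ω_c) = −89(ω_r−ω_c),  ω_r=0, ω_s=1
Stage 2: 29(1−ω_c) = −89(0−ω_c)  ⇒  118ω_c = 29  ⇒  ω_c = 29/118
  ⇒ ω_c²/ω_s² = 29/118
Coupling ω_s² = ω_s¹ ⇒ overall = 6 × 29/118 = 87/59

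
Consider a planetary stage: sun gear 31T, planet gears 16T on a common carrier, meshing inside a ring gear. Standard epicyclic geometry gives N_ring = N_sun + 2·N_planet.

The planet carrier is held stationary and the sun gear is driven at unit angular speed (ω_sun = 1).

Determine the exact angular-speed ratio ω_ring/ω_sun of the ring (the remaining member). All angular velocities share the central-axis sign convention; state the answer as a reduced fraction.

N_ring = 31 + 2·16 = 63
31(ω_s−ω_c) = −63(ω_r−ω_c),  ω_c=0, ω_s=1
ω_r = 0 − (31/63)(1−0) = -31/63
ω_r/ω_s = -31/63

-31/63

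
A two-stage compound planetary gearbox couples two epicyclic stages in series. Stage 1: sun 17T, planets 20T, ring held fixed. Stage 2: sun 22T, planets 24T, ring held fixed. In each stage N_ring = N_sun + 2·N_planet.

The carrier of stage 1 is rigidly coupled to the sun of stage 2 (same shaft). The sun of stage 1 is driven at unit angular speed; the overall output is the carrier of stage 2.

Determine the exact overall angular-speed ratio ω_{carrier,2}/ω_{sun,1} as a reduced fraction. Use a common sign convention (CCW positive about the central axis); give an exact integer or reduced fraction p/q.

187/3404

Stage 1: N_ring = 17 + 2·20 = 57
Stage 1: 17(ω_s−ω_c) = −57(ω_r−ω_c),  ω_r=0, ω_s=1
Stage 1: 17(1−ω_c) = −57(0−ω_c)  ⇒  74ω_c = 17  ⇒  ω_c = 17/74
  ⇒ ω_c¹/ω_s¹ = 17/74
Stage 2: N_ring = 22 + 2·24 = 70
Stage 2: 22(ω_s−ω_c) = −70(ω_r−ω_c),  ω_r=0, ω_s=1
Stage 2: 22(1−ω_c) = −70(0−ω_c)  ⇒  92ω_c = 22  ⇒  ω_c = 11/46
  ⇒ ω_c²/ω_s² = 11/46
Coupling ω_s² = ω_c¹ ⇒ overall = 17/74 × 11/46 = 187/3404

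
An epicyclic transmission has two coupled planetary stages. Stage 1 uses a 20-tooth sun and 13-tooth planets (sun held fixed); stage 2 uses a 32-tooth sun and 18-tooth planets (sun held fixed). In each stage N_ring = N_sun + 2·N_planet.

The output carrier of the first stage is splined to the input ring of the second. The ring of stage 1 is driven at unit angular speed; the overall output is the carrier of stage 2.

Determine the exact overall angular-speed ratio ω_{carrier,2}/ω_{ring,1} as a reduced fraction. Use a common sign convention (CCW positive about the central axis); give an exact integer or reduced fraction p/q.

Stage 1: N_ring = 20 + 2·13 = 46
Stage 1: 20(ω_s−ω_c) = −46(ω_r−ω_c),  ω_s=0, ω_r=1
Stage 1: 20(0−ω_c) = −46(1−ω_c)  ⇒  66ω_c = 46  ⇒  ω_c = 23/33
  ⇒ ω_c¹/ω_r¹ = 23/33
Stage 2: N_ring = 32 + 2·18 = 68
Stage 2: 32(ω_s−ω_c) = −68(ω_r−ω_c),  ω_s=0, ω_r=1
Stage 2: 32(0−ω_c) = −68(1−ω_c)  ⇒  100ω_c = 68  ⇒  ω_c = 17/25
  ⇒ ω_c²/ω_r² = 17/25
Coupling ω_r² = ω_c¹ ⇒ overall = 23/33 × 17/25 = 391/825

391/825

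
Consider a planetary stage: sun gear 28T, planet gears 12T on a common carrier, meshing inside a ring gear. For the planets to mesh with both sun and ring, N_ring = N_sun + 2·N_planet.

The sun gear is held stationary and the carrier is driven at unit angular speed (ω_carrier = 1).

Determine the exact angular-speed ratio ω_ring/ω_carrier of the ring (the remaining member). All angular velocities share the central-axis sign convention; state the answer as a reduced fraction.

N_ring = 28 + 2·12 = 52
28(ω_s−ω_c) = −52(ω_r−ω_c),  ω_s=0, ω_c=1
ω_r = 1 − (28/52)(0−1) = 20/13
ω_r/ω_c = 20/13

20/13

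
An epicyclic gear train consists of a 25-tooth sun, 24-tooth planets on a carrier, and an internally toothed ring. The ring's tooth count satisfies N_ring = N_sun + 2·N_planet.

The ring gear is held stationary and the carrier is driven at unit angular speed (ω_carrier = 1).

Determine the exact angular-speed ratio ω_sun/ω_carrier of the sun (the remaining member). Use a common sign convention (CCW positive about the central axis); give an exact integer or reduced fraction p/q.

98/25

N_ring = 25 + 2·24 = 73
25(ω_s−ω_c) = −73(ω_r−ω_c),  ω_r=0, ω_c=1
ω_s = 1 − (73/25)(0−1) = 98/25
ω_s/ω_c = 98/25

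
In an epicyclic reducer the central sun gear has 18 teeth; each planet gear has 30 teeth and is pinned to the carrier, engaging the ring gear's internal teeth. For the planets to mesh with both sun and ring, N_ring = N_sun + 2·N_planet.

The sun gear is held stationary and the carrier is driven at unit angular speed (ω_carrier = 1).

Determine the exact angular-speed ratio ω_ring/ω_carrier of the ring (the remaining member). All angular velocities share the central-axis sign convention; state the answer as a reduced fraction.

16/13

N_ring = 18 + 2·30 = 78
18(ω_s−ω_c) = −78(ω_r−ω_c),  ω_s=0, ω_c=1
ω_r = 1 − (18/78)(0−1) = 16/13
ω_r/ω_c = 16/13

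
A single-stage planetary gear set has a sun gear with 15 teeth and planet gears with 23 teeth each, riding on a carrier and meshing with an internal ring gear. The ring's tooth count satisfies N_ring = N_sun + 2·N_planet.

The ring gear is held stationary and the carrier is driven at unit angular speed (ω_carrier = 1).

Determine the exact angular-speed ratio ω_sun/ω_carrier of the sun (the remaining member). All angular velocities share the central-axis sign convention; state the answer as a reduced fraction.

N_ring = 15 + 2·23 = 61
15(ω_s−ω_c) = −61(ω_r−ω_c),  ω_r=0, ω_c=1
ω_s = 1 − (61/15)(0−1) = 76/15
ω_s/ω_c = 76/15

76/15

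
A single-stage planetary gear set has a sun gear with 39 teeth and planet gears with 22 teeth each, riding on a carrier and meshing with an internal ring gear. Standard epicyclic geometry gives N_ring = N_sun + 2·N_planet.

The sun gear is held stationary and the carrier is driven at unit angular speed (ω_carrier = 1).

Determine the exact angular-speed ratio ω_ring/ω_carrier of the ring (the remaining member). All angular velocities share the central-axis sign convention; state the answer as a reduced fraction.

122/83

N_ring = 39 + 2·22 = 83
39(ω_s−ω_c) = −83(ω_r−ω_c),  ω_s=0, ω_c=1
ω_r = 1 − (39/83)(0−1) = 122/83
ω_r/ω_c = 122/83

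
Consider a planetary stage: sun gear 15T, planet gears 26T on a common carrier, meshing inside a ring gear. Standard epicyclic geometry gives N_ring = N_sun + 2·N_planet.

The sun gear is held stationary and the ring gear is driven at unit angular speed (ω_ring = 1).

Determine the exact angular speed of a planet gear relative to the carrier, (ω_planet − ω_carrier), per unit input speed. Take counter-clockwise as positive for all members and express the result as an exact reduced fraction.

1005/2132

N_ring = 15 + 2·26 = 67
15(ω_s−ω_c) = −67(ω_r−ω_c),  ω_s=0, ω_r=1
15(0−ω_c) = −67(1−ω_c)  ⇒  82ω_c = 67  ⇒  ω_c = 67/82
sun–planet: 15·(0−67/82) = −26·(ω_p−ω_c)  ⇒  ω_p−ω_c = −(15/26)·(-67/82) = 1005/2132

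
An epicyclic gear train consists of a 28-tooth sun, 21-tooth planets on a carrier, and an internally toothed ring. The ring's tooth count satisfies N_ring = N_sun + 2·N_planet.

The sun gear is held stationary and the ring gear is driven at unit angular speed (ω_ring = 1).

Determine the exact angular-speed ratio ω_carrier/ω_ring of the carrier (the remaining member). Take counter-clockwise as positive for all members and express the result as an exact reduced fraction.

N_ring = 28 + 2·21 = 70
28(ω_s−ω_c) = −70(ω_r−ω_c),  ω_s=0, ω_r=1
28(0−ω_c) = −70(1−ω_c)  ⇒  98ω_c = 70  ⇒  ω_c = 5/7
ω_c/ω_r = 5/7

5/7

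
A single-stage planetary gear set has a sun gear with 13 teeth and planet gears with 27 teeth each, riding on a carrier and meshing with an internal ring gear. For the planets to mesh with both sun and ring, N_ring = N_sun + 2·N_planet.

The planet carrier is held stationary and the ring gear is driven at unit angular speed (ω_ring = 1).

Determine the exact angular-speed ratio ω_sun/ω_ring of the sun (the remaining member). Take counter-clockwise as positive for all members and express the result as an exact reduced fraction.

N_ring = 13 + 2·27 = 67
13(ω_s−ω_c) = −67(ω_r−ω_c),  ω_c=0, ω_r=1
ω_s = 0 − (67/13)(1−0) = -67/13
ω_s/ω_r = -67/13

-67/13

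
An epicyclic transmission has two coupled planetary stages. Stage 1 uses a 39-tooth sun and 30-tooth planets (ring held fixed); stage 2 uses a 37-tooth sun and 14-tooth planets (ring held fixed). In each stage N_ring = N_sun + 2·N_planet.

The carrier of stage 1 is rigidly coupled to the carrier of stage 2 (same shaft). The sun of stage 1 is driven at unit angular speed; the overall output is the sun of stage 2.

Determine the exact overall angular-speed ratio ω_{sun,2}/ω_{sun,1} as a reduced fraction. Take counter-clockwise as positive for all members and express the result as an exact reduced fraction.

Stage 1: N_ring = 39 + 2·30 = 99
Stage 1: 39(ω_s−ω_c) = −99(ω_r−ω_c),  ω_r=0, ω_s=1
Stage 1: 39(1−ω_c) = −99(0−ω_c)  ⇒  138ω_c = 39  ⇒  ω_c = 13/46
  ⇒ ω_c¹/ω_s¹ = 13/46
Stage 2: N_ring = 37 + 2·14 = 65
Stage 2: 37(ω_s−ω_c) = −65(ω_r−ω_c),  ω_r=0, ω_c=1
Stage 2: ω_s = 1 − (65/37)(0−1) = 102/37
  ⇒ ω_s²/ω_c² = 102/37
Coupling ω_c² = ω_c¹ ⇒ overall = 13/46 × 102/37 = 663/851

663/851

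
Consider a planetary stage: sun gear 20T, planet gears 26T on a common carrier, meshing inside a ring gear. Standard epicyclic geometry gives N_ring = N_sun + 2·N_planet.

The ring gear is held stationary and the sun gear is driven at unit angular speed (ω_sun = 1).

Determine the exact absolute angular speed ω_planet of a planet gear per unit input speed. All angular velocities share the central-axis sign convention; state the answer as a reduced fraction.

N_ring = 20 + 2·26 = 72
20(ω_s−ω_c) = −72(ω_r−ω_c),  ω_r=0, ω_s=1
20(1−ω_c) = −72(0−ω_c)  ⇒  92ω_c = 20  ⇒  ω_c = 5/23
sun–planet: 20·(1−5/23) = −26·(ω_p−ω_c)  ⇒  ω_p−ω_c = −(20/26)·(18/23) = -180/299
ω_p = 5/23 − 180/299 = -5/13

-5/13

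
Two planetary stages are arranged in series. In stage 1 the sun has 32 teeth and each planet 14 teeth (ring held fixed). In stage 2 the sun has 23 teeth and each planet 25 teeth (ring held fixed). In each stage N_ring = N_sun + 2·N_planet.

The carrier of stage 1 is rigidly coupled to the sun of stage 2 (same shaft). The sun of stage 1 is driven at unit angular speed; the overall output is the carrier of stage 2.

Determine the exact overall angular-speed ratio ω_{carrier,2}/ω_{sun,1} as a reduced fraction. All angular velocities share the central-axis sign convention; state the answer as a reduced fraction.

1/12

Stage 1: N_ring = 32 + 2·14 = 60
Stage 1: 32(ω_s−ω_c) = −60(ω_r−ω_c),  ω_r=0, ω_s=1
Stage 1: 32(1−ω_c) = −60(0−ω_c)  ⇒  92ω_c = 32  ⇒  ω_c = 8/23
  ⇒ ω_c¹/ω_s¹ = 8/23
Stage 2: N_ring = 23 + 2·25 = 73
Stage 2: 23(ω_s−ω_c) = −73(ω_r−ω_c),  ω_r=0, ω_s=1
Stage 2: 23(1−ω_c) = −73(0−ω_c)  ⇒  96ω_c = 23  ⇒  ω_c = 23/96
  ⇒ ω_c²/ω_s² = 23/96
Coupling ω_s² = ω_c¹ ⇒ overall = 8/23 × 23/96 = 1/12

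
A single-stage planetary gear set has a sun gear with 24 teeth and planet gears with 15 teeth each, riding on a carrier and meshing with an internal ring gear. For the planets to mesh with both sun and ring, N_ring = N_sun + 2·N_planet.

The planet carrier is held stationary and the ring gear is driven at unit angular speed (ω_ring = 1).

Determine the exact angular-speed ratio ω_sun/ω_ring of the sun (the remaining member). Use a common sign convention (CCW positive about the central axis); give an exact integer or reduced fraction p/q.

-9/4

N_ring = 24 + 2·15 = 54
24(ω_s−ω_c) = −54(ω_r−ω_c),  ω_c=0, ω_r=1
ω_s = 0 − (54/24)(1−0) = -9/4
ω_s/ω_r = -9/4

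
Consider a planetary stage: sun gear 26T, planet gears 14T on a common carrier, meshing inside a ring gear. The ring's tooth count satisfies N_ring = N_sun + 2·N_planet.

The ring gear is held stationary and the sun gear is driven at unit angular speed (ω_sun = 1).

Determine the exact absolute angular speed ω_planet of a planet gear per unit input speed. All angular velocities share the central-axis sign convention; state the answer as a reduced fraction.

N_ring = 26 + 2·14 = 54
26(ω_s−ω_c) = −54(ω_r−ω_c),  ω_r=0, ω_s=1
26(1−ω_c) = −54(0−ω_c)  ⇒  80ω_c = 26  ⇒  ω_c = 13/40
sun–planet: 26·(1−13/40) = −14·(ω_p−ω_c)  ⇒  ω_p−ω_c = −(26/14)·(27/40) = -351/280
ω_p = 13/40 − 351/280 = -13/14

-13/14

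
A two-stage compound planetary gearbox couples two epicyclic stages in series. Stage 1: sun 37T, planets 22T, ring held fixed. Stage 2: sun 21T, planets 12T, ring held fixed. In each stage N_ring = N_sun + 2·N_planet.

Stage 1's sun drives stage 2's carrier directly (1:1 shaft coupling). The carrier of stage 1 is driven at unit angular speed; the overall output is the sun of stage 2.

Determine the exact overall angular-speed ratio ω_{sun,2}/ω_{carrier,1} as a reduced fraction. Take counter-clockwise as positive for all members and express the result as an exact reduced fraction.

2596/259

Stage 1: N_ring = 37 + 2·22 = 81
Stage 1: 37(ω_s−ω_c) = −81(ω_r−ω_c),  ω_r=0, ω_c=1
Stage 1: ω_s = 1 − (81/37)(0−1) = 118/37
  ⇒ ω_s¹/ω_c¹ = 118/37
Stage 2: N_ring = 21 + 2·12 = 45
Stage 2: 21(ω_s−ω_c) = −45(ω_r−ω_c),  ω_r=0, ω_c=1
Stage 2: ω_s = 1 − (45/21)(0−1) = 22/7
  ⇒ ω_s²/ω_c² = 22/7
Coupling ω_c² = ω_s¹ ⇒ overall = 118/37 × 22/7 = 2596/259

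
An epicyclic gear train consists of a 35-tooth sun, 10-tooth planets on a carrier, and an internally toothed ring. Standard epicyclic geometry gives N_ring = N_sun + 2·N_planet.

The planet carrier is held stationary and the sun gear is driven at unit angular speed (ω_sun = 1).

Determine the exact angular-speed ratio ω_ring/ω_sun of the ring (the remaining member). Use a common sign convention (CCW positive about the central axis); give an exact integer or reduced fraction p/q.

N_ring = 35 + 2·10 = 55
35(ω_s−ω_c) = −55(ω_r−ω_c),  ω_c=0, ω_s=1
ω_r = 0 − (35/55)(1−0) = -7/11
ω_r/ω_s = -7/11

-7/11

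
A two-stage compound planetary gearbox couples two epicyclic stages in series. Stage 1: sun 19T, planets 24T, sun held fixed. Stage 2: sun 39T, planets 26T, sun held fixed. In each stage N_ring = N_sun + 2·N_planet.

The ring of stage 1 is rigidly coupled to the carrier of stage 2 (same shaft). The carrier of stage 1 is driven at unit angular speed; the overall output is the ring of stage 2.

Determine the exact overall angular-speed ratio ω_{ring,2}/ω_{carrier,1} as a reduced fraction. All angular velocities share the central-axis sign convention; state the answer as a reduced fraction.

860/469

Stage 1: N_ring = 19 + 2·24 = 67
Stage 1: 19(ω_s−ω_c) = −67(ω_r−ω_c),  ω_s=0, ω_c=1
Stage 1: ω_r = 1 − (19/67)(0−1) = 86/67
  ⇒ ω_r¹/ω_c¹ = 86/67
Stage 2: N_ring = 39 + 2·26 = 91
Stage 2: 39(ω_s−ω_c) = −91(ω_r−ω_c),  ω_s=0, ω_c=1
Stage 2: ω_r = 1 − (39/91)(0−1) = 10/7
  ⇒ ω_r²/ω_c² = 10/7
Coupling ω_c² = ω_r¹ ⇒ overall = 86/67 × 10/7 = 860/469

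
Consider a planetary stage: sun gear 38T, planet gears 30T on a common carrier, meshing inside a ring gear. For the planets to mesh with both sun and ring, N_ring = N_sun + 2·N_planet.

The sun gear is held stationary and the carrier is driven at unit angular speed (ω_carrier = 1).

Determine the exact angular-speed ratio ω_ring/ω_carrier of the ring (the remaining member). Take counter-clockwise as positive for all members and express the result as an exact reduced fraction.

N_ring = 38 + 2·30 = 98
38(ω_s−ω_c) = −98(ω_r−ω_c),  ω_s=0, ω_c=1
ω_r = 1 − (38/98)(0−1) = 68/49
ω_r/ω_c = 68/49

68/49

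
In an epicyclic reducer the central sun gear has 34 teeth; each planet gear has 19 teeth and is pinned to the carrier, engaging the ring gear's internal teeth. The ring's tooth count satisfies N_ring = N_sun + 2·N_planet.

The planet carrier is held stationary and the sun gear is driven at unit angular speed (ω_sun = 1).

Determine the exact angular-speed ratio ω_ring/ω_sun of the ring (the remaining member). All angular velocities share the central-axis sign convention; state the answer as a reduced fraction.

N_ring = 34 + 2·19 = 72
34(ω_s−ω_c) = −72(ω_r−ω_c),  ω_c=0, ω_s=1
ω_r = 0 − (34/72)(1−0) = -17/36
ω_r/ω_s = -17/36

-17/36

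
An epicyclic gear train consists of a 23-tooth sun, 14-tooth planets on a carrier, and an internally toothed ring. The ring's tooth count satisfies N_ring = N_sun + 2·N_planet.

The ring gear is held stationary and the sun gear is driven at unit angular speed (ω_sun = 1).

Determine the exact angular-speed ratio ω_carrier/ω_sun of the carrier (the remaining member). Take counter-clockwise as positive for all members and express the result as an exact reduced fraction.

23/74

N_ring = 23 + 2·14 = 51
23(ω_s−ω_c) = −51(ω_r−ω_c),  ω_r=0, ω_s=1
23(1−ω_c) = −51(0−ω_c)  ⇒  74ω_c = 23  ⇒  ω_c = 23/74
ω_c/ω_s = 23/74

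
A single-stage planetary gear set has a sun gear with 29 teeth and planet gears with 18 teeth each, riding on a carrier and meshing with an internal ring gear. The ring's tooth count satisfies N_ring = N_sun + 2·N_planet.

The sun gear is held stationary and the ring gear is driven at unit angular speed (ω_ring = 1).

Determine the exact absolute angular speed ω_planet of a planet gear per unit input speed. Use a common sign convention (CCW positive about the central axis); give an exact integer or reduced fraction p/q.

65/36

N_ring = 29 + 2·18 = 65
29(ω_s−ω_c) = −65(ω_r−ω_c),  ω_s=0, ω_r=1
29(0−ω_c) = −65(1−ω_c)  ⇒  94ω_c = 65  ⇒  ω_c = 65/94
sun–planet: 29·(0−65/94) = −18·(ω_p−ω_c)  ⇒  ω_p−ω_c = −(29/18)·(-65/94) = 1885/1692
ω_p = 65/94 + 1885/1692 = 65/36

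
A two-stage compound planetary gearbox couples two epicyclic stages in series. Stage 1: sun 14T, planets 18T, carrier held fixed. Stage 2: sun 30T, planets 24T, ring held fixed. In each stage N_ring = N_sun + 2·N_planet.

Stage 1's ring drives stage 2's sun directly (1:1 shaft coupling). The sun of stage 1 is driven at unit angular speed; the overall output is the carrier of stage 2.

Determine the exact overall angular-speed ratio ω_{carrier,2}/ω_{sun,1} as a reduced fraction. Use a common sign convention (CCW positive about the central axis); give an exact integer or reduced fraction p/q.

-7/90

Stage 1: N_ring = 14 + 2·18 = 50
Stage 1: 14(ω_s−ω_c) = −50(ω_r−ω_c),  ω_c=0, ω_s=1
Stage 1: ω_r = 0 − (14/50)(1−0) = -7/25
  ⇒ ω_r¹/ω_s¹ = -7/25
Stage 2: N_ring = 30 + 2·24 = 78
Stage 2: 30(ω_s−ω_c) = −78(ω_r−ω_c),  ω_r=0, ω_s=1
Stage 2: 30(1−ω_c) = −78(0−ω_c)  ⇒  108ω_c = 30  ⇒  ω_c = 5/18
  ⇒ ω_c²/ω_s² = 5/18
Coupling ω_s² = ω_r¹ ⇒ overall = -7/25 × 5/18 = -7/90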